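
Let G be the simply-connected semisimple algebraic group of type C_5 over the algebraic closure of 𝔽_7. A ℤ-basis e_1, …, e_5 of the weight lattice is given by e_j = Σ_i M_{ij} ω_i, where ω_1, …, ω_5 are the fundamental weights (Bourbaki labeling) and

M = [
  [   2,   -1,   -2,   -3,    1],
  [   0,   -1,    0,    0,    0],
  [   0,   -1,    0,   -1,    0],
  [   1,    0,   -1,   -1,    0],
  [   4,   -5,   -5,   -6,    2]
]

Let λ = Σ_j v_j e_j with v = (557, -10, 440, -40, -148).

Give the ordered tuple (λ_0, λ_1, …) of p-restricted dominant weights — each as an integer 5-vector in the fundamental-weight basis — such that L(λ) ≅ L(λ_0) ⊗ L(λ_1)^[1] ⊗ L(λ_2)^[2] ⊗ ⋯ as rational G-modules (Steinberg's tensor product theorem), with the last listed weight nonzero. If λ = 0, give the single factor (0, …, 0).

((6, 3, 1, 3, 1), (2, 1, 0, 1, 3), (4, 0, 1, 3, 0))

Compute c_i = Σ_j M_{ij} v_j with v = (557, -10, 440, -40, -148):
  c_1 = (2)·(557) + (-1)·(-10) + (-2)·(440) + (-3)·(-40) + (1)·(-148) = 216
  c_2 = (0)·(557) + (-1)·(-10) + (0)·(440) + (0)·(-40) + (0)·(-148) = 10
  c_3 = (0)·(557) + (-1)·(-10) + (0)·(440) + (-1)·(-40) + (0)·(-148) = 50
  c_4 = (1)·(557) + (0)·(-10) + (-1)·(440) + (-1)·(-40) + (0)·(-148) = 157
  c_5 = (4)·(557) + (-5)·(-10) + (-5)·(440) + (-6)·(-40) + (2)·(-148) = 22
p = 7; digits c_i = Σ_j d_{ij}·7^j, 0 ≤ d_{ij} < 7:
  c_1 = 216 = 6·7^0 + 2·7^1 + 4·7^2
  c_2 = 10 = 3·7^0 + 1·7^1
  c_3 = 50 = 1·7^0 + 0·7^1 + 1·7^2
  c_4 = 157 = 3·7^0 + 1·7^1 + 3·7^2
  c_5 = 22 = 1·7^0 + 3·7^1
Factor λ_0 = (6, 3, 1, 3, 1)
Factor λ_1 = (2, 1, 0, 1, 3)
Factor λ_2 = (4, 0, 1, 3, 0)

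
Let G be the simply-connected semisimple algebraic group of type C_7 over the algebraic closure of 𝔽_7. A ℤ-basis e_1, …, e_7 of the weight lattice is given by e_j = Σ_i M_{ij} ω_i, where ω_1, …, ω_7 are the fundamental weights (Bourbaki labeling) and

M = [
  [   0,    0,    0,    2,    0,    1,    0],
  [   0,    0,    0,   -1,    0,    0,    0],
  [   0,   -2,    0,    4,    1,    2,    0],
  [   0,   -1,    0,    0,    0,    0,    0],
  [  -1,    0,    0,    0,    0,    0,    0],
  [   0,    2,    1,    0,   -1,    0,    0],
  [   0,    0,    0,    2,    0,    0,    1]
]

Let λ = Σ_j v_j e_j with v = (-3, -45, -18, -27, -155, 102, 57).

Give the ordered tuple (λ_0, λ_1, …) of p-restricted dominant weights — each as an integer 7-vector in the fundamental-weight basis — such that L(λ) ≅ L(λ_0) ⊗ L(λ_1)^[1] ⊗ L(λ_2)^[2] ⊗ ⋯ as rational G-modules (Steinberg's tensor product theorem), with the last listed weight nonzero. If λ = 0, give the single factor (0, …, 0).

((6, 6, 3, 3, 3, 5, 3), (6, 3, 4, 6, 0, 6, 0))

Change of basis e → ω: c = M·v where v = (-3, -45, -18, -27, -155, 102, 57):
  c_1 = (0)·(-3) + (0)·(-45) + (0)·(-18) + (2)·(-27) + (0)·(-155) + (1)·(102) + (0)·(57) = 48
  c_2 = (0)·(-3) + (0)·(-45) + (0)·(-18) + (-1)·(-27) + (0)·(-155) + (0)·(102) + (0)·(57) = 27
  c_3 = (0)·(-3) + (-2)·(-45) + (0)·(-18) + (4)·(-27) + (1)·(-155) + (2)·(102) + (0)·(57) = 31
  c_4 = (0)·(-3) + (-1)·(-45) + (0)·(-18) + (0)·(-27) + (0)·(-155) + (0)·(102) + (0)·(57) = 45
  c_5 = (-1)·(-3) + (0)·(-45) + (0)·(-18) + (0)·(-27) + (0)·(-155) + (0)·(102) + (0)·(57) = 3
  c_6 = (0)·(-3) + (2)·(-45) + (1)·(-18) + (0)·(-27) + (-1)·(-155) + (0)·(102) + (0)·(57) = 47
  c_7 = (0)·(-3) + (0)·(-45) + (0)·(-18) + (2)·(-27) + (0)·(-155) + (0)·(102) + (1)·(57) = 3
Writing each c_i in base p = 7:
  c_1 = 48 = 6·7^0 + 6·7^1
  c_2 = 27 = 6·7^0 + 3·7^1
  c_3 = 31 = 3·7^0 + 4·7^1
  c_4 = 45 = 3·7^0 + 6·7^1
  c_5 = 3 = 3·7^0
  c_6 = 47 = 5·7^0 + 6·7^1
  c_7 = 3 = 3·7^0
λ_0 = (6, 6, 3, 3, 3, 5, 3)
λ_1 = (6, 3, 4, 6, 0, 6, 0)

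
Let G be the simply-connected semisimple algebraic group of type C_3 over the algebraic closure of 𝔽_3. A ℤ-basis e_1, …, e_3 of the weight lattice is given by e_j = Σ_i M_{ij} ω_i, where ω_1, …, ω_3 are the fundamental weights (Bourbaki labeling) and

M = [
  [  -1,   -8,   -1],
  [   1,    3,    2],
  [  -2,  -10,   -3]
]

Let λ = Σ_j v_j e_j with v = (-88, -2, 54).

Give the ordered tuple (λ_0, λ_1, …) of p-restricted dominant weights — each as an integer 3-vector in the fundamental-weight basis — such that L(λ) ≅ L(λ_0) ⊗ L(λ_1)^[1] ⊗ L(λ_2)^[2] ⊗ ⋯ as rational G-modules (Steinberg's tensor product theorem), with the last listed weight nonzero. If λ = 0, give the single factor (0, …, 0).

In the fundamental-weight basis, λ has coordinates c = M·v (v = (-88, -2, 54)):
  c_1 = (-1)·(-88) + (-8)·(-2) + (-1)·(54) = 50
  c_2 = (1)·(-88) + (3)·(-2) + (2)·(54) = 14
  c_3 = (-2)·(-88) + (-10)·(-2) + (-3)·(54) = 34
p = 3; digits c_i = Σ_j d_{ij}·3^j, 0 ≤ d_{ij} < 3:
  c_1 = 50 = 2·3^0 + 1·3^1 + 2·3^2 + 1·3^3
  c_2 = 14 = 2·3^0 + 1·3^1 + 1·3^2
  c_3 = 34 = 1·3^0 + 2·3^1 + 0·3^2 + 1·3^3
p-restricted factor λ_0 = (2, 2, 1)
p-restricted factor λ_1 = (1, 1, 2)
p-restricted factor λ_2 = (2, 1, 0)
p-restricted factor λ_3 = (1, 0, 1)

((2, 2, 1), (1, 1, 2), (2, 1, 0), (1, 0, 1))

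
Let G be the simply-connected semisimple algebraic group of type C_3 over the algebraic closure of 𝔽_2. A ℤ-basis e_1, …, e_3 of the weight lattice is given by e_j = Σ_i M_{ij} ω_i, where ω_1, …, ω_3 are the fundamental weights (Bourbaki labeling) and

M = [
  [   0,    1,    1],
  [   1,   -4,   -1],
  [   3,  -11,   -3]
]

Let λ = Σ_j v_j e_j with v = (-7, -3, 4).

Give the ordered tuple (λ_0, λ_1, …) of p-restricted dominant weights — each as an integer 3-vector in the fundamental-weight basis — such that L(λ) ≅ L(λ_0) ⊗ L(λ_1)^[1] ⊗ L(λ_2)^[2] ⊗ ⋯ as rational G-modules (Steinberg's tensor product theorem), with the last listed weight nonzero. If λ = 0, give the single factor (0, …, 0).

((1, 1, 0),)

ω-coordinates c = M·v, v = (-7, -3, 4):
  c_1 = 0*-7 + 1*-3 + 1*4 = 1
  c_2 = 1*-7 + -4*-3 + -1*4 = 1
  c_3 = 3*-7 + -11*-3 + -3*4 = 0
Base-2 expansion of each c_i:
  c_1 = 1 = 1·2^0
  c_2 = 1 = 1·2^0
  c_3 = 0
λ_0 = (1, 1, 0)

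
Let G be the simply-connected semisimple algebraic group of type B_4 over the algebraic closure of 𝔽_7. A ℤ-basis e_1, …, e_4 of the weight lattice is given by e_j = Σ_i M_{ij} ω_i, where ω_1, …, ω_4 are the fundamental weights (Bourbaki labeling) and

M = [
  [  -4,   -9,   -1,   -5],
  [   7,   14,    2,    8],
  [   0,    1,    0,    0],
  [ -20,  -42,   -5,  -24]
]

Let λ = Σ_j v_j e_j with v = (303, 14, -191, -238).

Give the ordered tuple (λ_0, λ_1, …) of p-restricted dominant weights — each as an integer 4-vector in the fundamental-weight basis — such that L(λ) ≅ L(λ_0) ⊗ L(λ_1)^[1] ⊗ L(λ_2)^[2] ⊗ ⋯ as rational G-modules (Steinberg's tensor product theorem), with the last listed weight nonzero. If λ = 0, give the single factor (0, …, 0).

((1, 3, 0, 5), (6, 4, 2, 2))

ω-coordinates c = M·v, v = (303, 14, -191, -238):
  c_1 = (-4)·(303) + (-9)·(14) + (-1)·(-191) + (-5)·(-238) = 43
  c_2 = 7·303 + 14·14 + (2)·(-191) + (8)·(-238) = 31
  c_3 = 0·303 + 1·14 + (0)·(-191) + (0)·(-238) = 14
  c_4 = (-20)·(303) + (-42)·(14) + (-5)·(-191) + (-24)·(-238) = 19
Expand coordinatewise in base 7:
  c_1 = 43 = 1·7^0 + 6·7^1
  c_2 = 31 = 3·7^0 + 4·7^1
  c_3 = 14 = 0·7^0 + 2·7^1
  c_4 = 19 = 5·7^0 + 2·7^1
Factor λ_0 = (1, 3, 0, 5)
Factor λ_1 = (6, 4, 2, 2)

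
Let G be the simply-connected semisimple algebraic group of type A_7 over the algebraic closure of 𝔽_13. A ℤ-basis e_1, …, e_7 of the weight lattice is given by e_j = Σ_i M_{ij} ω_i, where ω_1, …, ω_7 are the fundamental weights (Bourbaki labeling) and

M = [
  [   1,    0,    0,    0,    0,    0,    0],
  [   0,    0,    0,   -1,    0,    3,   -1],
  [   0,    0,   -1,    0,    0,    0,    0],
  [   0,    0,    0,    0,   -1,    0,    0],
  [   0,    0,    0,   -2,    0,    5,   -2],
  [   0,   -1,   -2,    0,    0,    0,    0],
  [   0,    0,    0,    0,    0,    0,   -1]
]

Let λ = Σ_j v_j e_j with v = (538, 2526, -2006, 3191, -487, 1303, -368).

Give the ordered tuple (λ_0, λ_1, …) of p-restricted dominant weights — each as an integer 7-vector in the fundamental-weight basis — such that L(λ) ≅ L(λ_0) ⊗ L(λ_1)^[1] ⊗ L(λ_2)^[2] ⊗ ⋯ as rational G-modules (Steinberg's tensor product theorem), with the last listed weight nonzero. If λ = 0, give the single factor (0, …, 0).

Change of basis e → ω: c = M·v where v = (538, 2526, -2006, 3191, -487, 1303, -368):
  c_1 = 1·538 + 0·2526 + (0)·(-2006) + 0·3191 + (0)·(-487) + 0·1303 + (0)·(-368) = 538
  c_2 = 0·538 + 0·2526 + (0)·(-2006) + (-1)·(3191) + (0)·(-487) + 3·1303 + (-1)·(-368) = 1086
  c_3 = 0·538 + 0·2526 + (-1)·(-2006) + 0·3191 + (0)·(-487) + 0·1303 + (0)·(-368) = 2006
  c_4 = 0·538 + 0·2526 + (0)·(-2006) + 0·3191 + (-1)·(-487) + 0·1303 + (0)·(-368) = 487
  c_5 = 0·538 + 0·2526 + (0)·(-2006) + (-2)·(3191) + (0)·(-487) + 5·1303 + (-2)·(-368) = 869
  c_6 = 0·538 + (-1)·(2526) + (-2)·(-2006) + 0·3191 + (0)·(-487) + 0·1303 + (0)·(-368) = 1486
  c_7 = 0·538 + 0·2526 + (0)·(-2006) + 0·3191 + (0)·(-487) + 0·1303 + (-1)·(-368) = 368
p = 13; digits c_i = Σ_j d_{ij}·13^j, 0 ≤ d_{ij} < 13:
  c_1 = 538 = 5·13^0 + 2·13^1 + 3·13^2
  c_2 = 1086 = 7·13^0 + 5·13^1 + 6·13^2
  c_3 = 2006 = 4·13^0 + 11·13^1 + 11·13^2
  c_4 = 487 = 6·13^0 + 11·13^1 + 2·13^2
  c_5 = 869 = 11·13^0 + 1·13^1 + 5·13^2
  c_6 = 1486 = 4·13^0 + 10·13^1 + 8·13^2
  c_7 = 368 = 4·13^0 + 2·13^1 + 2·13^2
p-restricted factor λ_0 = (5, 7, 4, 6, 11, 4, 4)
p-restricted factor λ_1 = (2, 5, 11, 11, 1, 10, 2)
p-restricted factor λ_2 = (3, 6, 11, 2, 5, 8, 2)

((5, 7, 4, 6, 11, 4, 4), (2, 5, 11, 11, 1, 10, 2), (3, 6, 11, 2, 5, 8, 2))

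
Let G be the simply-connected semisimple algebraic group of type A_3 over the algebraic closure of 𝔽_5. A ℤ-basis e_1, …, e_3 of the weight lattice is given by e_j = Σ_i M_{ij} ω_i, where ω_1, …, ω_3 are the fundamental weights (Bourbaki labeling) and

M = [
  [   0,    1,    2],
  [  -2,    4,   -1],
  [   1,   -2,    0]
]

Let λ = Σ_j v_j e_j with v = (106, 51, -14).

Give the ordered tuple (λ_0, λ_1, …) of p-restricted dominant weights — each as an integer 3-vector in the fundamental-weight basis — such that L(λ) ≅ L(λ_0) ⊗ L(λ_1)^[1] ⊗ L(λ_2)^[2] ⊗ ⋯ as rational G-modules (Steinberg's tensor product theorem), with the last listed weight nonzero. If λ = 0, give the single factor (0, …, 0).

Converting to the ω-basis (c_i = row i of M dotted with v = (106, 51, -14)):
  c_1 = (0)·(106) + (1)·(51) + (2)·(-14) = 23
  c_2 = (-2)·(106) + (4)·(51) + (-1)·(-14) = 6
  c_3 = (1)·(106) + (-2)·(51) + (0)·(-14) = 4
Writing each c_i in base p = 5:
  c_1 = 23 = 3·5^0 + 4·5^1
  c_2 = 6 = 1·5^0 + 1·5^1
  c_3 = 4 = 4·5^0
p-restricted factor λ_0 = (3, 1, 4)
p-restricted factor λ_1 = (4, 1, 0)

((3, 1, 4), (4, 1, 0))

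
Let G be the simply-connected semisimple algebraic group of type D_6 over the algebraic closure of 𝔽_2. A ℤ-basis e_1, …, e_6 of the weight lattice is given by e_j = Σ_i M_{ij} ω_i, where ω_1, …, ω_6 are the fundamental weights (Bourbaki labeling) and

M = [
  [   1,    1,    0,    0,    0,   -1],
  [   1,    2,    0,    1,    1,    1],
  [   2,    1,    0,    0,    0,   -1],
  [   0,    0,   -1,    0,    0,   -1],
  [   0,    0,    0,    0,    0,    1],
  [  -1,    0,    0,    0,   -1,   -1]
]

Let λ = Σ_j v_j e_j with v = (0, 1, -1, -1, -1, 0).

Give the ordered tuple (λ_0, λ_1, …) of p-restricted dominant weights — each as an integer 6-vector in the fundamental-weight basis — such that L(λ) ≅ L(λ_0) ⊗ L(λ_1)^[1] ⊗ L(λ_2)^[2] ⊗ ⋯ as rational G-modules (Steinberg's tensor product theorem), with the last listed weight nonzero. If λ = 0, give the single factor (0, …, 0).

Change of basis e → ω: c = M·v where v = (0, 1, -1, -1, -1, 0):
  c_1 = (1)·(0) + (1)·(1) + (0)·(-1) + (0)·(-1) + (0)·(-1) + (-1)·(0) = 1
  c_2 = (1)·(0) + (2)·(1) + (0)·(-1) + (1)·(-1) + (1)·(-1) + (1)·(0) = 0
  c_3 = (2)·(0) + (1)·(1) + (0)·(-1) + (0)·(-1) + (0)·(-1) + (-1)·(0) = 1
  c_4 = (0)·(0) + (0)·(1) + (-1)·(-1) + (0)·(-1) + (0)·(-1) + (-1)·(0) = 1
  c_5 = (0)·(0) + (0)·(1) + (0)·(-1) + (0)·(-1) + (0)·(-1) + (1)·(0) = 0
  c_6 = (-1)·(0) + (0)·(1) + (0)·(-1) + (0)·(-1) + (-1)·(-1) + (-1)·(0) = 1
Base-2 expansion of each c_i:
  c_1 = 1 = 1·2^0
  c_2 = 0
  c_3 = 1 = 1·2^0
  c_4 = 1 = 1·2^0
  c_5 = 0
  c_6 = 1 = 1·2^0
Factor λ_0 = (1, 0, 1, 1, 0, 1)

((1, 0, 1, 1, 0, 1),)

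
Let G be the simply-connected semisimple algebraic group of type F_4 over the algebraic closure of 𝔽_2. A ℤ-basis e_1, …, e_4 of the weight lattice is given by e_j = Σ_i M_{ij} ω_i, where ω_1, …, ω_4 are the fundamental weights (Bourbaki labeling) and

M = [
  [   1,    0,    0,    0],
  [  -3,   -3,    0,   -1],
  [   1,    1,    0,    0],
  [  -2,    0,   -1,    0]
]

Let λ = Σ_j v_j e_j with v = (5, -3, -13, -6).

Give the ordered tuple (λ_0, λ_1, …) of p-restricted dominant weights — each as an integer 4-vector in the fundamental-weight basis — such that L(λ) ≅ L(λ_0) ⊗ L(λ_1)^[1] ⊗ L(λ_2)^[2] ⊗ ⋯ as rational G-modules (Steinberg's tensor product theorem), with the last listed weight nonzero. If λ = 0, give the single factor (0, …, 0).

ω-coordinates c = M·v, v = (5, -3, -13, -6):
  c_1 = (1)·(5) + (0)·(-3) + (0)·(-13) + (0)·(-6) = 5
  c_2 = (-3)·(5) + (-3)·(-3) + (0)·(-13) + (-1)·(-6) = 0
  c_3 = (1)·(5) + (1)·(-3) + (0)·(-13) + (0)·(-6) = 2
  c_4 = (-2)·(5) + (0)·(-3) + (-1)·(-13) + (0)·(-6) = 3
Writing each c_i in base p = 2:
  c_1 = 5 = 1·2^0 + 0·2^1 + 1·2^2
  c_2 = 0
  c_3 = 2 = 0·2^0 + 1·2^1
  c_4 = 3 = 1·2^0 + 1·2^1
λ_0 = (1, 0, 0, 1)
λ_1 = (0, 0, 1, 1)
λ_2 = (1, 0, 0, 0)

((1, 0, 0, 1), (0, 0, 1, 1), (1, 0, 0, 0))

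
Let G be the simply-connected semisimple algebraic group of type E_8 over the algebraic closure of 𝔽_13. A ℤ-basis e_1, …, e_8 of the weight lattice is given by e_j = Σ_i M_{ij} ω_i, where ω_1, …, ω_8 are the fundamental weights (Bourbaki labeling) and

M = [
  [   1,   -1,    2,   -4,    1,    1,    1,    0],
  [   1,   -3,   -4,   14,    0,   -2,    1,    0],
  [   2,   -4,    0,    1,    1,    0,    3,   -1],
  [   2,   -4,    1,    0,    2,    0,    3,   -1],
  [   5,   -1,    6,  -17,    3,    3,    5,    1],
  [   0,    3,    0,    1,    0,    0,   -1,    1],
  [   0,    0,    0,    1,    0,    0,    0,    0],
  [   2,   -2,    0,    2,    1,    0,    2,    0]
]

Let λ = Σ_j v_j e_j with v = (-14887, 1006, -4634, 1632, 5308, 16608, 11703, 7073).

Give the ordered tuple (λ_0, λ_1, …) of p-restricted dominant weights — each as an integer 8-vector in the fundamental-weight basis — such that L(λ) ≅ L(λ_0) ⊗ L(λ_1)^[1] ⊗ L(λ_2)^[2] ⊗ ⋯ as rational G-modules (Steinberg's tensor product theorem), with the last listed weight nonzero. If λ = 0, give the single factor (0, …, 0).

ω-coordinates c = M·v, v = (-14887, 1006, -4634, 1632, 5308, 16608, 11703, 7073):
  c_1 = (1)·(-14887) + (-1)·(1006) + (2)·(-4634) + (-4)·(1632) + 1·5308 + 1·16608 + 1·11703 + 0·7073 = 1930
  c_2 = (1)·(-14887) + (-3)·(1006) + (-4)·(-4634) + 14·1632 + 0·5308 + (-2)·(16608) + 1·11703 + 0·7073 = 1966
  c_3 = (2)·(-14887) + (-4)·(1006) + (0)·(-4634) + 1·1632 + 1·5308 + 0·16608 + 3·11703 + (-1)·(7073) = 1178
  c_4 = (2)·(-14887) + (-4)·(1006) + (1)·(-4634) + 0·1632 + 2·5308 + 0·16608 + 3·11703 + (-1)·(7073) = 220
  c_5 = (5)·(-14887) + (-1)·(1006) + (6)·(-4634) + (-17)·(1632) + 3·5308 + 3·16608 + 5·11703 + 1·7073 = 347
  c_6 = (0)·(-14887) + 3·1006 + (0)·(-4634) + 1·1632 + 0·5308 + 0·16608 + (-1)·(11703) + 1·7073 = 20
  c_7 = (0)·(-14887) + 0·1006 + (0)·(-4634) + 1·1632 + 0·5308 + 0·16608 + 0·11703 + 0·7073 = 1632
  c_8 = (2)·(-14887) + (-2)·(1006) + (0)·(-4634) + 2·1632 + 1·5308 + 0·16608 + 2·11703 + 0·7073 = 192
Writing each c_i in base p = 13:
  c_1 = 1930 = 6·13^0 + 5·13^1 + 11·13^2
  c_2 = 1966 = 3·13^0 + 8·13^1 + 11·13^2
  c_3 = 1178 = 8·13^0 + 12·13^1 + 6·13^2
  c_4 = 220 = 12·13^0 + 3·13^1 + 1·13^2
  c_5 = 347 = 9·13^0 + 0·13^1 + 2·13^2
  c_6 = 20 = 7·13^0 + 1·13^1
  c_7 = 1632 = 7·13^0 + 8·13^1 + 9·13^2
  c_8 = 192 = 10·13^0 + 1·13^1 + 1·13^2
p-restricted factor λ_0 = (6, 3, 8, 12, 9, 7, 7, 10)
p-restricted factor λ_1 = (5, 8, 12, 3, 0, 1, 8, 1)
p-restricted factor λ_2 = (11, 11, 6, 1, 2, 0, 9, 1)

((6, 3, 8, 12, 9, 7, 7, 10), (5, 8, 12, 3, 0, 1, 8, 1), (11, 11, 6, 1, 2, 0, 9, 1))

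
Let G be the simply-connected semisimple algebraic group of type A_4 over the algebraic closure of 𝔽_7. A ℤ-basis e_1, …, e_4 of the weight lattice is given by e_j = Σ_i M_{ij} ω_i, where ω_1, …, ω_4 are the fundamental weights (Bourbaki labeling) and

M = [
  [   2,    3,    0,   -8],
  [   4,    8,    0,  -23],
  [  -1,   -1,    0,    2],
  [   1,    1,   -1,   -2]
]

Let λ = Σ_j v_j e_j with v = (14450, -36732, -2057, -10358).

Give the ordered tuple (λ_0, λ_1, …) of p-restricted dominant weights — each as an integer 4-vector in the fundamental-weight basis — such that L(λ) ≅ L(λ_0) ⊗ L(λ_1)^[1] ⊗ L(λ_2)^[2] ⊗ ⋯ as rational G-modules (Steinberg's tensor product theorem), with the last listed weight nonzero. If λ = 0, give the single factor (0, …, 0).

((0, 1, 5, 1), (0, 3, 6, 0), (4, 2, 3, 3), (4, 6, 4, 1))

Compute c_i = Σ_j M_{ij} v_j with v = (14450, -36732, -2057, -10358):
  c_1 = 2·14450 + (3)·(-36732) + (0)·(-2057) + (-8)·(-10358) = 1568
  c_2 = 4·14450 + (8)·(-36732) + (0)·(-2057) + (-23)·(-10358) = 2178
  c_3 = (-1)·(14450) + (-1)·(-36732) + (0)·(-2057) + (2)·(-10358) = 1566
  c_4 = 1·14450 + (1)·(-36732) + (-1)·(-2057) + (-2)·(-10358) = 491
Writing each c_i in base p = 7:
  c_1 = 1568 = 0·7^0 + 0·7^1 + 4·7^2 + 4·7^3
  c_2 = 2178 = 1·7^0 + 3·7^1 + 2·7^2 + 6·7^3
  c_3 = 1566 = 5·7^0 + 6·7^1 + 3·7^2 + 4·7^3
  c_4 = 491 = 1·7^0 + 0·7^1 + 3·7^2 + 1·7^3
Factor λ_0 = (0, 1, 5, 1)
Factor λ_1 = (0, 3, 6, 0)
Factor λ_2 = (4, 2, 3, 3)
Factor λ_3 = (4, 6, 4, 1)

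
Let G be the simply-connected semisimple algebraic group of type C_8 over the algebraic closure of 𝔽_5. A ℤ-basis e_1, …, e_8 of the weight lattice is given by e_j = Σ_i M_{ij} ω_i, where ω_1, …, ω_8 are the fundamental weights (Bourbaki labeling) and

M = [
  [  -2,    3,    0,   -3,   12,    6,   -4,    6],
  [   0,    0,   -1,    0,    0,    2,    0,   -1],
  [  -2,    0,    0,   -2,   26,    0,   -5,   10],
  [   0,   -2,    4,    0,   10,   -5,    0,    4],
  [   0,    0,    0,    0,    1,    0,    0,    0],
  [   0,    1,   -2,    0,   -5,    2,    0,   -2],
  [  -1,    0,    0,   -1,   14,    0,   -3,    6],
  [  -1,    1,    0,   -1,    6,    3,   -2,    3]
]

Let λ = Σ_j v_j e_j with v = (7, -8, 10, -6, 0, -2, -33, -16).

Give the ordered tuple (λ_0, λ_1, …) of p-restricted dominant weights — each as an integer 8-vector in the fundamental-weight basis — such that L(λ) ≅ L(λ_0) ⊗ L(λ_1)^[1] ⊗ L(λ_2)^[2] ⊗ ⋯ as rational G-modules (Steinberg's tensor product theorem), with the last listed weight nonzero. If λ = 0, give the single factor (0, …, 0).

Change of basis e → ω: c = M·v where v = (7, -8, 10, -6, 0, -2, -33, -16):
  c_1 = -2*7 + 3*-8 + 0*10 + -3*-6 + 12*0 + 6*-2 + -4*-33 + 6*-16 = 4
  c_2 = 0*7 + 0*-8 + -1*10 + 0*-6 + 0*0 + 2*-2 + 0*-33 + -1*-16 = 2
  c_3 = -2*7 + 0*-8 + 0*10 + -2*-6 + 26*0 + 0*-2 + -5*-33 + 10*-16 = 3
  c_4 = 0*7 + -2*-8 + 4*10 + 0*-6 + 10*0 + -5*-2 + 0*-33 + 4*-16 = 2
  c_5 = 0*7 + 0*-8 + 0*10 + 0*-6 + 1*0 + 0*-2 + 0*-33 + 0*-16 = 0
  c_6 = 0*7 + 1*-8 + -2*10 + 0*-6 + -5*0 + 2*-2 + 0*-33 + -2*-16 = 0
  c_7 = -1*7 + 0*-8 + 0*10 + -1*-6 + 14*0 + 0*-2 + -3*-33 + 6*-16 = 2
  c_8 = -1*7 + 1*-8 + 0*10 + -1*-6 + 6*0 + 3*-2 + -2*-33 + 3*-16 = 3
p = 5; digits c_i = Σ_j d_{ij}·5^j, 0 ≤ d_{ij} < 5:
  c_1 = 4 = 4·5^0
  c_2 = 2 = 2·5^0
  c_3 = 3 = 3·5^0
  c_4 = 2 = 2·5^0
  c_5 = 0
  c_6 = 0
  c_7 = 2 = 2·5^0
  c_8 = 3 = 3·5^0
λ_0 = (4, 2, 3, 2, 0, 0, 2, 3)

((4, 2, 3, 2, 0, 0, 2, 3),)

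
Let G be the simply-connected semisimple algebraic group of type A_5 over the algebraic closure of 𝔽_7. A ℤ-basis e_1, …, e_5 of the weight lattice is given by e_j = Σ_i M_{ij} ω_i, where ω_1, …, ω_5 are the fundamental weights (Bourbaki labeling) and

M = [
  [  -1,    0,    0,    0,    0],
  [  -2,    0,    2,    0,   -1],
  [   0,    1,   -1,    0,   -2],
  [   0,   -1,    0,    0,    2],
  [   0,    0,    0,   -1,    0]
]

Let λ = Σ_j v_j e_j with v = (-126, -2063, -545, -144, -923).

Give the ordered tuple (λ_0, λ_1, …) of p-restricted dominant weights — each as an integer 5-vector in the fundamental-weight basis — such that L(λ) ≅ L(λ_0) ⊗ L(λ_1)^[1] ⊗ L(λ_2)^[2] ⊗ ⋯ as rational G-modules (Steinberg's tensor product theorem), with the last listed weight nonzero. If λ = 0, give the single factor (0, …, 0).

Converting to the ω-basis (c_i = row i of M dotted with v = (-126, -2063, -545, -144, -923)):
  c_1 = (-1)·(-126) + (0)·(-2063) + (0)·(-545) + (0)·(-144) + (0)·(-923) = 126
  c_2 = (-2)·(-126) + (0)·(-2063) + (2)·(-545) + (0)·(-144) + (-1)·(-923) = 85
  c_3 = (0)·(-126) + (1)·(-2063) + (-1)·(-545) + (0)·(-144) + (-2)·(-923) = 328
  c_4 = (0)·(-126) + (-1)·(-2063) + (0)·(-545) + (0)·(-144) + (2)·(-923) = 217
  c_5 = (0)·(-126) + (0)·(-2063) + (0)·(-545) + (-1)·(-144) + (0)·(-923) = 144
Base-7 expansion of each c_i:
  c_1 = 126 = 0·7^0 + 4·7^1 + 2·7^2
  c_2 = 85 = 1·7^0 + 5·7^1 + 1·7^2
  c_3 = 328 = 6·7^0 + 4·7^1 + 6·7^2
  c_4 = 217 = 0·7^0 + 3·7^1 + 4·7^2
  c_5 = 144 = 4·7^0 + 6·7^1 + 2·7^2
p-restricted factor λ_0 = (0, 1, 6, 0, 4)
p-restricted factor λ_1 = (4, 5, 4, 3, 6)
p-restricted factor λ_2 = (2, 1, 6, 4, 2)

((0, 1, 6, 0, 4), (4, 5, 4, 3, 6), (2, 1, 6, 4, 2))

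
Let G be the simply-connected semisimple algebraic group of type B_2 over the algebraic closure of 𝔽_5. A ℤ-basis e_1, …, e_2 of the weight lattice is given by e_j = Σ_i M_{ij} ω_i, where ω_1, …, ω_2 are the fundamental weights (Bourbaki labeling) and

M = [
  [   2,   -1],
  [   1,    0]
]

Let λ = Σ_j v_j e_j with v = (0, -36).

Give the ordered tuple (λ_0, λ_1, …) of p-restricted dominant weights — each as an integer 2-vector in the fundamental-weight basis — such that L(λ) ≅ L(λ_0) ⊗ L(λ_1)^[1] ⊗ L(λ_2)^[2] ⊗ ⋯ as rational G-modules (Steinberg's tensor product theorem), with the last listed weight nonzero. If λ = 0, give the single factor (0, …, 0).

In the fundamental-weight basis, λ has coordinates c = M·v (v = (0, -36)):
  c_1 = 2*0 + -1*-36 = 36
  c_2 = 1*0 + 0*-36 = 0
p = 5; digits c_i = Σ_j d_{ij}·5^j, 0 ≤ d_{ij} < 5:
  c_1 = 36 = 1·5^0 + 2·5^1 + 1·5^2
  c_2 = 0
λ_0 = (1, 0)
λ_1 = (2, 0)
λ_2 = (1, 0)

((1, 0), (2, 0), (1, 0))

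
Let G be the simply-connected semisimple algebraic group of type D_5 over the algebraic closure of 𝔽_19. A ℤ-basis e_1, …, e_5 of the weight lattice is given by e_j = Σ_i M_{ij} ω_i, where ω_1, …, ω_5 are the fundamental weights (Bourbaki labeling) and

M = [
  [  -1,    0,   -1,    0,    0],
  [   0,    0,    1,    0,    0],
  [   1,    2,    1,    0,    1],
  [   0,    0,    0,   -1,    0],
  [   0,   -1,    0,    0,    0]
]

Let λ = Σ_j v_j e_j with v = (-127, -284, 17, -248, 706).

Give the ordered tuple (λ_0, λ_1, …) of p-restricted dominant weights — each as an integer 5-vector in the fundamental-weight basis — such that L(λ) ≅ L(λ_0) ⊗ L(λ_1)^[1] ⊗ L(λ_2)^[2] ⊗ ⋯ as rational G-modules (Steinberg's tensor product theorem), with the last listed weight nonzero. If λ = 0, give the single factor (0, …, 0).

Compute c_i = Σ_j M_{ij} v_j with v = (-127, -284, 17, -248, 706):
  c_1 = (-1)·(-127) + (0)·(-284) + (-1)·(17) + (0)·(-248) + (0)·(706) = 110
  c_2 = (0)·(-127) + (0)·(-284) + (1)·(17) + (0)·(-248) + (0)·(706) = 17
  c_3 = (1)·(-127) + (2)·(-284) + (1)·(17) + (0)·(-248) + (1)·(706) = 28
  c_4 = (0)·(-127) + (0)·(-284) + (0)·(17) + (-1)·(-248) + (0)·(706) = 248
  c_5 = (0)·(-127) + (-1)·(-284) + (0)·(17) + (0)·(-248) + (0)·(706) = 284
Expand coordinatewise in base 19:
  c_1 = 110 = 15·19^0 + 5·19^1
  c_2 = 17 = 17·19^0
  c_3 = 28 = 9·19^0 + 1·19^1
  c_4 = 248 = 1·19^0 + 13·19^1
  c_5 = 284 = 18·19^0 + 14·19^1
p-restricted factor λ_0 = (15, 17, 9, 1, 18)
p-restricted factor λ_1 = (5, 0, 1, 13, 14)

((15, 17, 9, 1, 18), (5, 0, 1, 13, 14))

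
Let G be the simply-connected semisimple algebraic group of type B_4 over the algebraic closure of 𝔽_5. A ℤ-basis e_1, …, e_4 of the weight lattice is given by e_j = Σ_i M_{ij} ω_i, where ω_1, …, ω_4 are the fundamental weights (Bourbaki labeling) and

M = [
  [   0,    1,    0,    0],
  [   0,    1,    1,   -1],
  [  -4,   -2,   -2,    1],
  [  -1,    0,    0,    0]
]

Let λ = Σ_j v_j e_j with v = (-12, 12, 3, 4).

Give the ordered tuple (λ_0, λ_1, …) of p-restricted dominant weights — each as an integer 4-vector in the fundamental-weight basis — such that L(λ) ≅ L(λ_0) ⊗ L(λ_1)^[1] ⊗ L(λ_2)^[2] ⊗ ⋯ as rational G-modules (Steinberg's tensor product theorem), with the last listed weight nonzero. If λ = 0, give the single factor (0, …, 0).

Change of basis e → ω: c = M·v where v = (-12, 12, 3, 4):
  c_1 = 0*-12 + 1*12 + 0*3 + 0*4 = 12
  c_2 = 0*-12 + 1*12 + 1*3 + -1*4 = 11
  c_3 = -4*-12 + -2*12 + -2*3 + 1*4 = 22
  c_4 = -1*-12 + 0*12 + 0*3 + 0*4 = 12
p = 5; digits c_i = Σ_j d_{ij}·5^j, 0 ≤ d_{ij} < 5:
  c_1 = 12 = 2·5^0 + 2·5^1
  c_2 = 11 = 1·5^0 + 2·5^1
  c_3 = 22 = 2·5^0 + 4·5^1
  c_4 = 12 = 2·5^0 + 2·5^1
λ_0 = (2, 1, 2, 2)
λ_1 = (2, 2, 4, 2)

((2, 1, 2, 2), (2, 2, 4, 2))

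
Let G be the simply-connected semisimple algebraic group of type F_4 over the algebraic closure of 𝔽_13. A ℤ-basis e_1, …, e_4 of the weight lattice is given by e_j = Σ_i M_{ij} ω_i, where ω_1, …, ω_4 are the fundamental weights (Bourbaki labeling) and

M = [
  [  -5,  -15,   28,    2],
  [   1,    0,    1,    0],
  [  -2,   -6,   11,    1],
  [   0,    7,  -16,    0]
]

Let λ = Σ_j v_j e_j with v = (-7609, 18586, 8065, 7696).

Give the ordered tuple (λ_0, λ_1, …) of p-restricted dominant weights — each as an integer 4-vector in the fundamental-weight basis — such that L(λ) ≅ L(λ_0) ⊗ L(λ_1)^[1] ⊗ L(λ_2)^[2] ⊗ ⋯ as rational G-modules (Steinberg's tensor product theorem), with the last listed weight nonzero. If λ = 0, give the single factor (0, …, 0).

((12, 1, 9, 9), (9, 9, 8, 3), (2, 2, 0, 6))

In the fundamental-weight basis, λ has coordinates c = M·v (v = (-7609, 18586, 8065, 7696)):
  c_1 = (-5)·(-7609) + (-15)·(18586) + (28)·(8065) + (2)·(7696) = 467
  c_2 = (1)·(-7609) + (0)·(18586) + (1)·(8065) + (0)·(7696) = 456
  c_3 = (-2)·(-7609) + (-6)·(18586) + (11)·(8065) + (1)·(7696) = 113
  c_4 = (0)·(-7609) + (7)·(18586) + (-16)·(8065) + (0)·(7696) = 1062
Expand coordinatewise in base 13:
  c_1 = 467 = 12·13^0 + 9·13^1 + 2·13^2
  c_2 = 456 = 1·13^0 + 9·13^1 + 2·13^2
  c_3 = 113 = 9·13^0 + 8·13^1
  c_4 = 1062 = 9·13^0 + 3·13^1 + 6·13^2
p-restricted factor λ_0 = (12, 1, 9, 9)
p-restricted factor λ_1 = (9, 9, 8, 3)
p-restricted factor λ_2 = (2, 2, 0, 6)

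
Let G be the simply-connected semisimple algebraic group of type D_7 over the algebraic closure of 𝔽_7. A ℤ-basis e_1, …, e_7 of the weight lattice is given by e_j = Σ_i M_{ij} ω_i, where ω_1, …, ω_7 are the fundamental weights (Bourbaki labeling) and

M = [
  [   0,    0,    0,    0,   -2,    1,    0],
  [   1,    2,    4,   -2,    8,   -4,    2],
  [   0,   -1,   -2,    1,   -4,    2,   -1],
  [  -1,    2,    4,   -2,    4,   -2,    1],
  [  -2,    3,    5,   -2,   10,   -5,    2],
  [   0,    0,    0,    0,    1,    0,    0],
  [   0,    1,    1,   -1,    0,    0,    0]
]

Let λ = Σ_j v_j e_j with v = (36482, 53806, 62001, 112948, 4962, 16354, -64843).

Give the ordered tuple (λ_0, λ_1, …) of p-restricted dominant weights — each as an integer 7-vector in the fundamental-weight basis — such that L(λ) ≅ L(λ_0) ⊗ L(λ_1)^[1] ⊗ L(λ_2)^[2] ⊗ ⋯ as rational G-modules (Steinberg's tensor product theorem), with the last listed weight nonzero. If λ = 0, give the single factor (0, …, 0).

((4, 2, 5, 2, 3, 6, 3), (1, 2, 0, 0, 6, 1, 2), (5, 3, 3, 2, 1, 3, 2), (4, 3, 2, 3, 3, 0, 1), (2, 4, 5, 6, 4, 2, 1))

Converting to the ω-basis (c_i = row i of M dotted with v = (36482, 53806, 62001, 112948, 4962, 16354, -64843)):
  c_1 = 0·36482 + 0·53806 + 0·62001 + 0·112948 + (-2)·(4962) + 1·16354 + (0)·(-64843) = 6430
  c_2 = 1·36482 + 2·53806 + 4·62001 + (-2)·(112948) + 8·4962 + (-4)·(16354) + (2)·(-64843) = 10796
  c_3 = 0·36482 + (-1)·(53806) + (-2)·(62001) + 1·112948 + (-4)·(4962) + 2·16354 + (-1)·(-64843) = 12843
  c_4 = (-1)·(36482) + 2·53806 + 4·62001 + (-2)·(112948) + 4·4962 + (-2)·(16354) + (1)·(-64843) = 15535
  c_5 = (-2)·(36482) + 3·53806 + 5·62001 + (-2)·(112948) + 10·4962 + (-5)·(16354) + (2)·(-64843) = 10727
  c_6 = 0·36482 + 0·53806 + 0·62001 + 0·112948 + 1·4962 + 0·16354 + (0)·(-64843) = 4962
  c_7 = 0·36482 + 1·53806 + 1·62001 + (-1)·(112948) + 0·4962 + 0·16354 + (0)·(-64843) = 2859
p = 7; digits c_i = Σ_j d_{ij}·7^j, 0 ≤ d_{ij} < 7:
  c_1 = 6430 = 4·7^0 + 1·7^1 + 5·7^2 + 4·7^3 + 2·7^4
  c_2 = 10796 = 2·7^0 + 2·7^1 + 3·7^2 + 3·7^3 + 4·7^4
  c_3 = 12843 = 5·7^0 + 0·7^1 + 3·7^2 + 2·7^3 + 5·7^4
  c_4 = 15535 = 2·7^0 + 0·7^1 + 2·7^2 + 3·7^3 + 6·7^4
  c_5 = 10727 = 3·7^0 + 6·7^1 + 1·7^2 + 3·7^3 + 4·7^4
  c_6 = 4962 = 6·7^0 + 1·7^1 + 3·7^2 + 0·7^3 + 2·7^4
  c_7 = 2859 = 3·7^0 + 2·7^1 + 2·7^2 + 1·7^3 + 1·7^4
Factor λ_0 = (4, 2, 5, 2, 3, 6, 3)
Factor λ_1 = (1, 2, 0, 0, 6, 1, 2)
Factor λ_2 = (5, 3, 3, 2, 1, 3, 2)
Factor λ_3 = (4, 3, 2, 3, 3, 0, 1)
Factor λ_4 = (2, 4, 5, 6, 4, 2, 1)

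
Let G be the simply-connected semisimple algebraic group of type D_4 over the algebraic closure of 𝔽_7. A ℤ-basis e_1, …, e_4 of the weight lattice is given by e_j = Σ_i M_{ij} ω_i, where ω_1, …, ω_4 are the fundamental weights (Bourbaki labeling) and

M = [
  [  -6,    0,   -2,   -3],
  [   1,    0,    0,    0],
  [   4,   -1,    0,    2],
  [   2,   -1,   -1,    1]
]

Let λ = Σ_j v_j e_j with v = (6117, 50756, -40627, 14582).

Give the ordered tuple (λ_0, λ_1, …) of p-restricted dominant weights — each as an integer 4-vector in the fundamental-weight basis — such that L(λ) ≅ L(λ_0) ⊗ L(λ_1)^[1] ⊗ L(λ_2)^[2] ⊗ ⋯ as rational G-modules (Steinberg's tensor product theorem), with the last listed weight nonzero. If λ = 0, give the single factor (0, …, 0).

((1, 6, 6, 6), (3, 5, 4, 3), (2, 5, 2, 4), (2, 3, 1, 6), (0, 2, 1, 6))

In the fundamental-weight basis, λ has coordinates c = M·v (v = (6117, 50756, -40627, 14582)):
  c_1 = -6*6117 + 0*50756 + -2*-40627 + -3*14582 = 806
  c_2 = 1*6117 + 0*50756 + 0*-40627 + 0*14582 = 6117
  c_3 = 4*6117 + -1*50756 + 0*-40627 + 2*14582 = 2876
  c_4 = 2*6117 + -1*50756 + -1*-40627 + 1*14582 = 16687
p = 7; digits c_i = Σ_j d_{ij}·7^j, 0 ≤ d_{ij} < 7:
  c_1 = 806 = 1·7^0 + 3·7^1 + 2·7^2 + 2·7^3
  c_2 = 6117 = 6·7^0 + 5·7^1 + 5·7^2 + 3·7^3 + 2·7^4
  c_3 = 2876 = 6·7^0 + 4·7^1 + 2·7^2 + 1·7^3 + 1·7^4
  c_4 = 16687 = 6·7^0 + 3·7^1 + 4·7^2 + 6·7^3 + 6·7^4
p-restricted factor λ_0 = (1, 6, 6, 6)
p-restricted factor λ_1 = (3, 5, 4, 3)
p-restricted factor λ_2 = (2, 5, 2, 4)
p-restricted factor λ_3 = (2, 3, 1, 6)
p-restricted factor λ_4 = (0, 2, 1, 6)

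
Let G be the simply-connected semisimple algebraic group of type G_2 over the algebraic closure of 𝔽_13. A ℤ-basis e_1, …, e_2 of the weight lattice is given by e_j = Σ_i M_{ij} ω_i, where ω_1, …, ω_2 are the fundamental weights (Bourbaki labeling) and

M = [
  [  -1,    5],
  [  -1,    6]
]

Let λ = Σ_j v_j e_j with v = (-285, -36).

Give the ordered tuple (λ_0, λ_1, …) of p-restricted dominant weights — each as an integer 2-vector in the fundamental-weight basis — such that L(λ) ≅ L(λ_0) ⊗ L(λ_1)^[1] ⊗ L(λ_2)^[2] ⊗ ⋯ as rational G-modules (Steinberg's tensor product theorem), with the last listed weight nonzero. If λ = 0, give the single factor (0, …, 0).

((1, 4), (8, 5))

Converting to the ω-basis (c_i = row i of M dotted with v = (-285, -36)):
  c_1 = (-1)·(-285) + (5)·(-36) = 105
  c_2 = (-1)·(-285) + (6)·(-36) = 69
Writing each c_i in base p = 13:
  c_1 = 105 = 1·13^0 + 8·13^1
  c_2 = 69 = 4·13^0 + 5·13^1
λ_0 = (1, 4)
λ_1 = (8, 5)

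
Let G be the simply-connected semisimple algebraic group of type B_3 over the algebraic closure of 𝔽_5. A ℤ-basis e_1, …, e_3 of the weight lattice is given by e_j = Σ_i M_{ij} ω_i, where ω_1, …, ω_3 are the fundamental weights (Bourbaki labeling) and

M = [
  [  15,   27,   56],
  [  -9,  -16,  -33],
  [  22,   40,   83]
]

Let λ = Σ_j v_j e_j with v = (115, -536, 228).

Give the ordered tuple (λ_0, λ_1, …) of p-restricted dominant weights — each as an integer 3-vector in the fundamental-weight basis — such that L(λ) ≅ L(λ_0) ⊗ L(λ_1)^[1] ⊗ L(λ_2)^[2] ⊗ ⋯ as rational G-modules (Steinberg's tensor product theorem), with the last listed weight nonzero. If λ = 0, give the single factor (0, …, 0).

Converting to the ω-basis (c_i = row i of M dotted with v = (115, -536, 228)):
  c_1 = 15*115 + 27*-536 + 56*228 = 21
  c_2 = -9*115 + -16*-536 + -33*228 = 17
  c_3 = 22*115 + 40*-536 + 83*228 = 14
p = 5; digits c_i = Σ_j d_{ij}·5^j, 0 ≤ d_{ij} < 5:
  c_1 = 21 = 1·5^0 + 4·5^1
  c_2 = 17 = 2·5^0 + 3·5^1
  c_3 = 14 = 4·5^0 + 2·5^1
p-restricted factor λ_0 = (1, 2, 4)
p-restricted factor λ_1 = (4, 3, 2)

((1, 2, 4), (4, 3, 2))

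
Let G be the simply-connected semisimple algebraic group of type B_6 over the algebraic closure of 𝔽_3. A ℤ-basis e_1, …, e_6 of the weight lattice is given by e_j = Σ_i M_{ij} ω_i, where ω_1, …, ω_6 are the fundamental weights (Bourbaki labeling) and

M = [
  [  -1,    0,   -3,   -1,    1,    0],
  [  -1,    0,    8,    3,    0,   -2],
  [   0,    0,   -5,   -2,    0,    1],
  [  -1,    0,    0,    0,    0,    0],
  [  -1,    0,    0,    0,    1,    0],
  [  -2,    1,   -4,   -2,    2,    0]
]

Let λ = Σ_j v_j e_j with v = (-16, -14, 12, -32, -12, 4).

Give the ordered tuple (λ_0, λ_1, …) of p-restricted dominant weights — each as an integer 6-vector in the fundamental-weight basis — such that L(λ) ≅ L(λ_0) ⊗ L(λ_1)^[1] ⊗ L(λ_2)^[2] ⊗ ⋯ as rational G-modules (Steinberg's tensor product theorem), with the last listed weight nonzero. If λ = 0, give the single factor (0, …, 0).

Change of basis e → ω: c = M·v where v = (-16, -14, 12, -32, -12, 4):
  c_1 = (-1)·(-16) + (0)·(-14) + (-3)·(12) + (-1)·(-32) + (1)·(-12) + (0)·(4) = 0
  c_2 = (-1)·(-16) + (0)·(-14) + (8)·(12) + (3)·(-32) + (0)·(-12) + (-2)·(4) = 8
  c_3 = (0)·(-16) + (0)·(-14) + (-5)·(12) + (-2)·(-32) + (0)·(-12) + (1)·(4) = 8
  c_4 = (-1)·(-16) + (0)·(-14) + (0)·(12) + (0)·(-32) + (0)·(-12) + (0)·(4) = 16
  c_5 = (-1)·(-16) + (0)·(-14) + (0)·(12) + (0)·(-32) + (1)·(-12) + (0)·(4) = 4
  c_6 = (-2)·(-16) + (1)·(-14) + (-4)·(12) + (-2)·(-32) + (2)·(-12) + (0)·(4) = 10
p = 3; digits c_i = Σ_j d_{ij}·3^j, 0 ≤ d_{ij} < 3:
  c_1 = 0
  c_2 = 8 = 2·3^0 + 2·3^1
  c_3 = 8 = 2·3^0 + 2·3^1
  c_4 = 16 = 1·3^0 + 2·3^1 + 1·3^2
  c_5 = 4 = 1·3^0 + 1·3^1
  c_6 = 10 = 1·3^0 + 0·3^1 + 1·3^2
p-restricted factor λ_0 = (0, 2, 2, 1, 1, 1)
p-restricted factor λ_1 = (0, 2, 2, 2, 1, 0)
p-restricted factor λ_2 = (0, 0, 0, 1, 0, 1)

((0, 2, 2, 1, 1, 1), (0, 2, 2, 2, 1, 0), (0, 0, 0, 1, 0, 1))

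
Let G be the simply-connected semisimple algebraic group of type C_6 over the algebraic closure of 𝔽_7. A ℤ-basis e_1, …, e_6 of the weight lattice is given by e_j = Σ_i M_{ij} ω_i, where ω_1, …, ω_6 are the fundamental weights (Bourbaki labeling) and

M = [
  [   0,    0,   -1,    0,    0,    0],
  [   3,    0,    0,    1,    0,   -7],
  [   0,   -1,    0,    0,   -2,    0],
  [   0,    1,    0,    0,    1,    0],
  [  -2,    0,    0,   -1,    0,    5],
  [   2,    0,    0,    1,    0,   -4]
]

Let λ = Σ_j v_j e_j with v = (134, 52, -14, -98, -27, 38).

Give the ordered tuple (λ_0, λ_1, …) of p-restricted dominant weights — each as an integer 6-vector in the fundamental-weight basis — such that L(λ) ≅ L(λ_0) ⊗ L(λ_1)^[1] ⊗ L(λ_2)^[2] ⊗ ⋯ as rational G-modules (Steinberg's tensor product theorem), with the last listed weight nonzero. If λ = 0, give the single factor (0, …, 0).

Compute c_i = Σ_j M_{ij} v_j with v = (134, 52, -14, -98, -27, 38):
  c_1 = 0*134 + 0*52 + -1*-14 + 0*-98 + 0*-27 + 0*38 = 14
  c_2 = 3*134 + 0*52 + 0*-14 + 1*-98 + 0*-27 + -7*38 = 38
  c_3 = 0*134 + -1*52 + 0*-14 + 0*-98 + -2*-27 + 0*38 = 2
  c_4 = 0*134 + 1*52 + 0*-14 + 0*-98 + 1*-27 + 0*38 = 25
  c_5 = -2*134 + 0*52 + 0*-14 + -1*-98 + 0*-27 + 5*38 = 20
  c_6 = 2*134 + 0*52 + 0*-14 + 1*-98 + 0*-27 + -4*38 = 18
Base-7 expansion of each c_i:
  c_1 = 14 = 0·7^0 + 2·7^1
  c_2 = 38 = 3·7^0 + 5·7^1
  c_3 = 2 = 2·7^0
  c_4 = 25 = 4·7^0 + 3·7^1
  c_5 = 20 = 6·7^0 + 2·7^1
  c_6 = 18 = 4·7^0 + 2·7^1
λ_0 = (0, 3, 2, 4, 6, 4)
λ_1 = (2, 5, 0, 3, 2, 2)

((0, 3, 2, 4, 6, 4), (2, 5, 0, 3, 2, 2))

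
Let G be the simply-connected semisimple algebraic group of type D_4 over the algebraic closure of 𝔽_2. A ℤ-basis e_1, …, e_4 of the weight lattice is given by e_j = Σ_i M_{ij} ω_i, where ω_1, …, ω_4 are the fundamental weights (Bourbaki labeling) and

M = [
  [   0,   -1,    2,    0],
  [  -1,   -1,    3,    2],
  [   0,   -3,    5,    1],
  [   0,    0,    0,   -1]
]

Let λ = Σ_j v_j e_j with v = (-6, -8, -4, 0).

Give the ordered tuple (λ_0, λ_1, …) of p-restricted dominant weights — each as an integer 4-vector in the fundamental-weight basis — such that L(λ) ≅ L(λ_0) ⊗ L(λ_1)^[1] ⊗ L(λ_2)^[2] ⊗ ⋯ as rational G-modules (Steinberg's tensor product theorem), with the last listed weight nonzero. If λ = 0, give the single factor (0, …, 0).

((0, 0, 0, 0), (0, 1, 0, 0), (0, 0, 1, 0))

ω-coordinates c = M·v, v = (-6, -8, -4, 0):
  c_1 = (0)·(-6) + (-1)·(-8) + (2)·(-4) + (0)·(0) = 0
  c_2 = (-1)·(-6) + (-1)·(-8) + (3)·(-4) + (2)·(0) = 2
  c_3 = (0)·(-6) + (-3)·(-8) + (5)·(-4) + (1)·(0) = 4
  c_4 = (0)·(-6) + (0)·(-8) + (0)·(-4) + (-1)·(0) = 0
p = 2; digits c_i = Σ_j d_{ij}·2^j, 0 ≤ d_{ij} < 2:
  c_1 = 0
  c_2 = 2 = 0·2^0 + 1·2^1
  c_3 = 4 = 0·2^0 + 0·2^1 + 1·2^2
  c_4 = 0
p-restricted factor λ_0 = (0, 0, 0, 0)
p-restricted factor λ_1 = (0, 1, 0, 0)
p-restricted factor λ_2 = (0, 0, 1, 0)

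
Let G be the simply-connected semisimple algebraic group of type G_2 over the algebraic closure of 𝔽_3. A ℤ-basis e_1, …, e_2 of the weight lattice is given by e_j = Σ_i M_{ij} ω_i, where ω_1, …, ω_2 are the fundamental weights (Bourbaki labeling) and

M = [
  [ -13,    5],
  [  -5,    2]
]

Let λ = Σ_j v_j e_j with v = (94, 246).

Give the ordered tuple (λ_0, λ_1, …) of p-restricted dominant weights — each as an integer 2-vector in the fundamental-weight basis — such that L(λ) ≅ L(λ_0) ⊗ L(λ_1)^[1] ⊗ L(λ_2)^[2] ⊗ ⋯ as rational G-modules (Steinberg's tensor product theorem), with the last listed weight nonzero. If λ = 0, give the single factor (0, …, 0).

((2, 1), (2, 1), (0, 2))

In the fundamental-weight basis, λ has coordinates c = M·v (v = (94, 246)):
  c_1 = -13*94 + 5*246 = 8
  c_2 = -5*94 + 2*246 = 22
Expand coordinatewise in base 3:
  c_1 = 8 = 2·3^0 + 2·3^1
  c_2 = 22 = 1·3^0 + 1·3^1 + 2·3^2
p-restricted factor λ_0 = (2, 1)
p-restricted factor λ_1 = (2, 1)
p-restricted factor λ_2 = (0, 2)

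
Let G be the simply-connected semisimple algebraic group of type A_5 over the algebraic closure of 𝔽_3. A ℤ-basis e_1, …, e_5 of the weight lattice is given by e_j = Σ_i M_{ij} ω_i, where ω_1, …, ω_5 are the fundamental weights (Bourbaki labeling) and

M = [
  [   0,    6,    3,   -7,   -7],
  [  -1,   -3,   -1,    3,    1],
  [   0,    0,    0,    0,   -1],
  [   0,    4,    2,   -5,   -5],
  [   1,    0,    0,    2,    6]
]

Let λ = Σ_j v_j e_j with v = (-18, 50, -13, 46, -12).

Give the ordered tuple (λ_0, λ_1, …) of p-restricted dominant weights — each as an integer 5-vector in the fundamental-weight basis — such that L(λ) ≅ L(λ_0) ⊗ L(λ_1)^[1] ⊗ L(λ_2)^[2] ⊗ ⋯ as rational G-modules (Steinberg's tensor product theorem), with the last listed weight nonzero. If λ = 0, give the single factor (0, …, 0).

((2, 1, 0, 1, 2), (1, 2, 1, 1, 0), (2, 0, 1, 0, 0))

Converting to the ω-basis (c_i = row i of M dotted with v = (-18, 50, -13, 46, -12)):
  c_1 = 0*-18 + 6*50 + 3*-13 + -7*46 + -7*-12 = 23
  c_2 = -1*-18 + -3*50 + -1*-13 + 3*46 + 1*-12 = 7
  c_3 = 0*-18 + 0*50 + 0*-13 + 0*46 + -1*-12 = 12
  c_4 = 0*-18 + 4*50 + 2*-13 + -5*46 + -5*-12 = 4
  c_5 = 1*-18 + 0*50 + 0*-13 + 2*46 + 6*-12 = 2
Expand coordinatewise in base 3:
  c_1 = 23 = 2·3^0 + 1·3^1 + 2·3^2
  c_2 = 7 = 1·3^0 + 2·3^1
  c_3 = 12 = 0·3^0 + 1·3^1 + 1·3^2
  c_4 = 4 = 1·3^0 + 1·3^1
  c_5 = 2 = 2·3^0
p-restricted factor λ_0 = (2, 1, 0, 1, 2)
p-restricted factor λ_1 = (1, 2, 1, 1, 0)
p-restricted factor λ_2 = (2, 0, 1, 0, 0)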